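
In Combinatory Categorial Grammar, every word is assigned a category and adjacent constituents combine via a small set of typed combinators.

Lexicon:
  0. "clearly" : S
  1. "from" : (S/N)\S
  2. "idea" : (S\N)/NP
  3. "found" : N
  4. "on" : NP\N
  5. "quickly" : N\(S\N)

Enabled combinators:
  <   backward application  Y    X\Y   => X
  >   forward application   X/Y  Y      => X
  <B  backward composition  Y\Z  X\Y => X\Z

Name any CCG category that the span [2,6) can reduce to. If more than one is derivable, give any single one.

N

[0,6] S   >
  [0,2] S/N   <
    [0,1] "clearly" : S
    [1,2] "from" : (S/N)\S
  [2,6] N   <
    [2,5] S\N   >
      [2,3] "idea" : (S\N)/NP
      [3,5] NP   <
        [3,4] "found" : N
        [4,5] "on" : NP\N
    [5,6] "quickly" : N\(S\N)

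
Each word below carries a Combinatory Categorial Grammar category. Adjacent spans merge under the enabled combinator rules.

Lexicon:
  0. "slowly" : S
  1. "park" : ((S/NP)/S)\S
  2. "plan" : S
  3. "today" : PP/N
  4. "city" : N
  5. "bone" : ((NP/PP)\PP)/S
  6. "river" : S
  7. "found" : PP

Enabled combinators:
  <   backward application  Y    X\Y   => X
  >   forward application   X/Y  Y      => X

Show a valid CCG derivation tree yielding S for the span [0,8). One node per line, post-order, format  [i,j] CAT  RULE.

[0,1] S  lex  "slowly"
[1,2] ((S/NP)/S)\S  lex  "park"
[0,2] (S/NP)/S  <  k=1
[2,3] S  lex  "plan"
[0,3] S/NP  >  k=2
[3,4] PP/N  lex  "today"
[4,5] N  lex  "city"
[3,5] PP  >  k=4
[5,6] ((NP/PP)\PP)/S  lex  "bone"
[6,7] S  lex  "river"
[5,7] (NP/PP)\PP  >  k=6
[3,7] NP/PP  <  k=5
[7,8] PP  lex  "found"
[3,8] NP  >  k=7
[0,8] S  >  k=3

[0,8] S   >
  [0,3] S/NP   >
    [0,2] (S/NP)/S   <
      [0,1] "slowly" : S
      [1,2] "park" : ((S/NP)/S)\S
    [2,3] "plan" : S
  [3,8] NP   >
    [3,7] NP/PP   <
      [3,5] PP   >
        [3,4] "today" : PP/N
        [4,5] "city" : N
      [5,7] (NP/PP)\PP   >
        [5,6] "bone" : ((NP/PP)\PP)/S
        [6,7] "river" : S
    [7,8] "found" : PP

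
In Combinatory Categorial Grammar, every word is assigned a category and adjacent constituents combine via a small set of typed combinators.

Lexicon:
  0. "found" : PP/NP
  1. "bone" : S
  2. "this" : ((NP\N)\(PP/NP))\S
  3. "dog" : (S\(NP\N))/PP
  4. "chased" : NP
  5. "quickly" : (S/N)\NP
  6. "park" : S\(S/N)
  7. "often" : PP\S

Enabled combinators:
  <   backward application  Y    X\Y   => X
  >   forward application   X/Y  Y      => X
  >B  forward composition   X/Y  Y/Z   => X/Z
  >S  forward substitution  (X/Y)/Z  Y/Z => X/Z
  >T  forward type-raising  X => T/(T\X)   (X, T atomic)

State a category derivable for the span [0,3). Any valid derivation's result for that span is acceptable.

NP\N

[0,8] S   <
  [0,3] NP\N   <
    [0,1] "found" : PP/NP
    [1,3] (NP\N)\(PP/NP)   <
      [1,2] "bone" : S
      [2,3] "this" : ((NP\N)\(PP/NP))\S
  [3,8] S\(NP\N)   >
    [3,4] "dog" : (S\(NP\N))/PP
    [4,8] PP   <
      [4,7] S   <
        [4,6] S/N   <
          [4,5] "chased" : NP
          [5,6] "quickly" : (S/N)\NP
        [6,7] "park" : S\(S/N)
      [7,8] "often" : PP\S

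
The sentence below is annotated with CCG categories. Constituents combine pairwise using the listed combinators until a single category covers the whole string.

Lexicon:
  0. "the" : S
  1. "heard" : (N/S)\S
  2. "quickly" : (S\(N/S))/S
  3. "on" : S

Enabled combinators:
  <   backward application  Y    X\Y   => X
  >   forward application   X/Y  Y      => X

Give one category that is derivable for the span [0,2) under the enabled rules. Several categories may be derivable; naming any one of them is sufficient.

N/S

[0,4] S   <
  [0,2] N/S   <
    [0,1] "the" : S
    [1,2] "heard" : (N/S)\S
  [2,4] S\(N/S)   >
    [2,3] "quickly" : (S\(N/S))/S
    [3,4] "on" : S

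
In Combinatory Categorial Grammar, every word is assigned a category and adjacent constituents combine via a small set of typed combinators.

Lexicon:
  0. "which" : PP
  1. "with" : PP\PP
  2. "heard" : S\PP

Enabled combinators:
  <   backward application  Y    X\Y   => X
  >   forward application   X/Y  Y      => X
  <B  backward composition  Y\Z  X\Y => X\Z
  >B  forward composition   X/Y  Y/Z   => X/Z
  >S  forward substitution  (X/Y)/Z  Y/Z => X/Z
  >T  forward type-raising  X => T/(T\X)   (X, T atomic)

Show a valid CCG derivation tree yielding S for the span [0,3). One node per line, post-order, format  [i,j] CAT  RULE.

[0,3] S   >
  [0,1] S/(S\PP)   >T
    [0,1] "which" : PP
  [1,3] S\PP   <B
    [1,2] "with" : PP\PP
    [2,3] "heard" : S\PP

[0,1] PP  lex  "which"
[0,1] S/(S\PP)  >T
[1,2] PP\PP  lex  "with"
[2,3] S\PP  lex  "heard"
[1,3] S\PP  <B  k=2
[0,3] S  >  k=1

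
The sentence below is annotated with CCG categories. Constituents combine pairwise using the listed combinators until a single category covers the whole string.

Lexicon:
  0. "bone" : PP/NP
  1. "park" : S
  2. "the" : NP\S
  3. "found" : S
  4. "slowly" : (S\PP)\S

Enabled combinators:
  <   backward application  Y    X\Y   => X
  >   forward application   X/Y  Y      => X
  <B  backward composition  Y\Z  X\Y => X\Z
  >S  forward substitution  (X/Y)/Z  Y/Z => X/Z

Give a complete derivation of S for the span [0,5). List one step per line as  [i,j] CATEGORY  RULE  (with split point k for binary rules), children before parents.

[0,1] PP/NP  lex  "bone"
[1,2] S  lex  "park"
[2,3] NP\S  lex  "the"
[1,3] NP  <  k=2
[0,3] PP  >  k=1
[3,4] S  lex  "found"
[4,5] (S\PP)\S  lex  "slowly"
[3,5] S\PP  <  k=4
[0,5] S  <  k=3

[0,5] S   <
  [0,3] PP   >
    [0,1] "bone" : PP/NP
    [1,3] NP   <
      [1,2] "park" : S
      [2,3] "the" : NP\S
  [3,5] S\PP   <
    [3,4] "found" : S
    [4,5] "slowly" : (S\PP)\S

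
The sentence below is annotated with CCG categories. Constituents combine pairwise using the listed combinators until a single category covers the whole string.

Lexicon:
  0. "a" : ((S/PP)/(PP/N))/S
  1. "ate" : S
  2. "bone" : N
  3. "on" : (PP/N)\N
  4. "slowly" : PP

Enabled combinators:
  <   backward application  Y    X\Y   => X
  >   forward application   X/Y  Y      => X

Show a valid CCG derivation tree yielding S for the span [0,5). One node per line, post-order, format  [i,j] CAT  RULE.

[0,5] S   >
  [0,4] S/PP   >
    [0,2] (S/PP)/(PP/N)   >
      [0,1] "a" : ((S/PP)/(PP/N))/S
      [1,2] "ate" : S
    [2,4] PP/N   <
      [2,3] "bone" : N
      [3,4] "on" : (PP/N)\N
  [4,5] "slowly" : PP

[0,1] ((S/PP)/(PP/N))/S  lex  "a"
[1,2] S  lex  "ate"
[0,2] (S/PP)/(PP/N)  >  k=1
[2,3] N  lex  "bone"
[3,4] (PP/N)\N  lex  "on"
[2,4] PP/N  <  k=3
[0,4] S/PP  >  k=2
[4,5] PP  lex  "slowly"
[0,5] S  >  k=4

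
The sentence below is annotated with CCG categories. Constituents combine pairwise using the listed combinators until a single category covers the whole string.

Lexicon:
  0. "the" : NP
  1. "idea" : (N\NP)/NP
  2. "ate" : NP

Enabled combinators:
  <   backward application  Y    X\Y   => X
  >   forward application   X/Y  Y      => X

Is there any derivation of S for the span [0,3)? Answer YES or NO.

NO

NP (N\NP)/NP NP
CKY chart[0,3] = {N}; S ∉ chart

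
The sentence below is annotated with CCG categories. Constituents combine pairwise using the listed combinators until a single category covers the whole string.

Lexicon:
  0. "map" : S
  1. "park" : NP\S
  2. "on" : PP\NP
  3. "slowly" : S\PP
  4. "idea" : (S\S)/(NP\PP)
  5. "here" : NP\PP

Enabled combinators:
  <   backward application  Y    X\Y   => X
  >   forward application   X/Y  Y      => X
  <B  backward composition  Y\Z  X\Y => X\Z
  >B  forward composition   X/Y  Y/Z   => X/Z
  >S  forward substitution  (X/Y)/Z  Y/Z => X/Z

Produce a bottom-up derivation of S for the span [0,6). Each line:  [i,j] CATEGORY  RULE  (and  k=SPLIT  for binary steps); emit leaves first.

[0,6] S   <
  [0,3] PP   <
    [0,1] "map" : S
    [1,3] PP\S   <B
      [1,2] "park" : NP\S
      [2,3] "on" : PP\NP
  [3,6] S\PP   <B
    [3,4] "slowly" : S\PP
    [4,6] S\S   >
      [4,5] "idea" : (S\S)/(NP\PP)
      [5,6] "here" : NP\PP

[0,1] S  lex  "map"
[1,2] NP\S  lex  "park"
[2,3] PP\NP  lex  "on"
[1,3] PP\S  <B  k=2
[0,3] PP  <  k=1
[3,4] S\PP  lex  "slowly"
[4,5] (S\S)/(NP\PP)  lex  "idea"
[5,6] NP\PP  lex  "here"
[4,6] S\S  >  k=5
[3,6] S\PP  <B  k=4
[0,6] S  <  k=3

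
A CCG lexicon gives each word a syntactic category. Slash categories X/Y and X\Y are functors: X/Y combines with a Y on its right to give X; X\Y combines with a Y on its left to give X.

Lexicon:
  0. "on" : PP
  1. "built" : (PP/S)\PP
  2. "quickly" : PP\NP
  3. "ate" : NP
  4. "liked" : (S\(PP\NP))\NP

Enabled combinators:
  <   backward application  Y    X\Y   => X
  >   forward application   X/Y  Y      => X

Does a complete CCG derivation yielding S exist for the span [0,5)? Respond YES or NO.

PP (PP/S)\PP PP\NP NP (S\(PP\NP))\NP
CKY chart[0,5] = {PP}; S ∉ chart

NO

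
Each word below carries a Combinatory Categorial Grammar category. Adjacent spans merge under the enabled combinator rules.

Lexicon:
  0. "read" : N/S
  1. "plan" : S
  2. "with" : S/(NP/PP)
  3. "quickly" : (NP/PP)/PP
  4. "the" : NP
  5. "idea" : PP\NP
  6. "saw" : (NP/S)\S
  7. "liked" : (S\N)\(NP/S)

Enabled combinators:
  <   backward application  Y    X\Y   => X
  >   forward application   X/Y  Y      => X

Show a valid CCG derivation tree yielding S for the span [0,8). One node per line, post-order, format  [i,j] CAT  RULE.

[0,1] N/S  lex  "read"
[1,2] S  lex  "plan"
[0,2] N  >  k=1
[2,3] S/(NP/PP)  lex  "with"
[3,4] (NP/PP)/PP  lex  "quickly"
[4,5] NP  lex  "the"
[5,6] PP\NP  lex  "idea"
[4,6] PP  <  k=5
[3,6] NP/PP  >  k=4
[2,6] S  >  k=3
[6,7] (NP/S)\S  lex  "saw"
[2,7] NP/S  <  k=6
[7,8] (S\N)\(NP/S)  lex  "liked"
[2,8] S\N  <  k=7
[0,8] S  <  k=2

[0,8] S   <
  [0,2] N   >
    [0,1] "read" : N/S
    [1,2] "plan" : S
  [2,8] S\N   <
    [2,7] NP/S   <
      [2,6] S   >
        [2,3] "with" : S/(NP/PP)
        [3,6] NP/PP   >
          [3,4] "quickly" : (NP/PP)/PP
          [4,6] PP   <
            [4,5] "the" : NP
            [5,6] "idea" : PP\NP
      [6,7] "saw" : (NP/S)\S
    [7,8] "liked" : (S\N)\(NP/S)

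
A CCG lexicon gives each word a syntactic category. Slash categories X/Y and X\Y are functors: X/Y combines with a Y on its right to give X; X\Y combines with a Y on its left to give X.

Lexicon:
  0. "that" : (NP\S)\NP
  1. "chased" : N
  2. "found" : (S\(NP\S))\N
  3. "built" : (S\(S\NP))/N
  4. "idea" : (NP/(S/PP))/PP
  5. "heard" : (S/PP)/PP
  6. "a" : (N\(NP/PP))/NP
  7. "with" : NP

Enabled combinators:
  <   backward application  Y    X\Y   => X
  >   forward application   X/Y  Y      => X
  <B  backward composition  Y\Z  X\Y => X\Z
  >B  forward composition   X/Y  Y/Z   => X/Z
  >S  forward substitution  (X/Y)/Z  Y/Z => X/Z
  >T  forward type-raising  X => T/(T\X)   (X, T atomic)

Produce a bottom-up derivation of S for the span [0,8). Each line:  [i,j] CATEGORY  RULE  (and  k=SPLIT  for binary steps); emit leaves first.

[0,1] (NP\S)\NP  lex  "that"
[1,2] N  lex  "chased"
[2,3] (S\(NP\S))\N  lex  "found"
[1,3] S\(NP\S)  <  k=2
[0,3] S\NP  <B  k=1
[3,4] (S\(S\NP))/N  lex  "built"
[4,5] (NP/(S/PP))/PP  lex  "idea"
[5,6] (S/PP)/PP  lex  "heard"
[4,6] NP/PP  >S  k=5
[6,7] (N\(NP/PP))/NP  lex  "a"
[7,8] NP  lex  "with"
[6,8] N\(NP/PP)  >  k=7
[4,8] N  <  k=6
[3,8] S\(S\NP)  >  k=4
[0,8] S  <  k=3

[0,8] S   <
  [0,3] S\NP   <B
    [0,1] "that" : (NP\S)\NP
    [1,3] S\(NP\S)   <
      [1,2] "chased" : N
      [2,3] "found" : (S\(NP\S))\N
  [3,8] S\(S\NP)   >
    [3,4] "built" : (S\(S\NP))/N
    [4,8] N   <
      [4,6] NP/PP   >S
        [4,5] "idea" : (NP/(S/PP))/PP
        [5,6] "heard" : (S/PP)/PP
      [6,8] N\(NP/PP)   >
        [6,7] "a" : (N\(NP/PP))/NP
        [7,8] "with" : NP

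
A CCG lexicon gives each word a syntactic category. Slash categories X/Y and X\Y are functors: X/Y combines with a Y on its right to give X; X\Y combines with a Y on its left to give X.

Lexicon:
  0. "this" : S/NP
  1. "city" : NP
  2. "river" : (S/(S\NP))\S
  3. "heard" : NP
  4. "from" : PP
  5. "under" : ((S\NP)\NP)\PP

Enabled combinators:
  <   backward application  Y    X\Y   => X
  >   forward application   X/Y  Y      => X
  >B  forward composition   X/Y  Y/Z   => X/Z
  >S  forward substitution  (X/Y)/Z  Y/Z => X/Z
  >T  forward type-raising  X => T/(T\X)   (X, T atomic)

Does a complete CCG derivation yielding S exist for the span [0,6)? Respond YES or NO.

YES

[0,6] S   >
  [0,3] S/(S\NP)   <
    [0,2] S   >
      [0,1] "this" : S/NP
      [1,2] "city" : NP
    [2,3] "river" : (S/(S\NP))\S
  [3,6] S\NP   <
    [3,4] "heard" : NP
    [4,6] (S\NP)\NP   <
      [4,5] "from" : PP
      [5,6] "under" : ((S\NP)\NP)\PP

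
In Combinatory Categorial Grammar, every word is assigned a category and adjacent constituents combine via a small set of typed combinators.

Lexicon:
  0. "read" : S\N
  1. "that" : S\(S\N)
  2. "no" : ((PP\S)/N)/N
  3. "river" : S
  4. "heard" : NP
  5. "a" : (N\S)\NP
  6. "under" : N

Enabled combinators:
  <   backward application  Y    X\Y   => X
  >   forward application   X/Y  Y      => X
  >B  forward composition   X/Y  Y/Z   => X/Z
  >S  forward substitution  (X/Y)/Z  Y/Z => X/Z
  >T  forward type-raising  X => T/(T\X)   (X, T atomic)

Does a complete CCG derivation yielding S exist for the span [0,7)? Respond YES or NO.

NO

S\N S\(S\N) ((PP\S)/N)/N S NP (N\S)\NP N
CKY chart[0,7] = {N/(N\PP), NP/(NP\PP), PP, PP/(N\N), PP/(PP\PP), S/(S\PP)}; S ∉ chart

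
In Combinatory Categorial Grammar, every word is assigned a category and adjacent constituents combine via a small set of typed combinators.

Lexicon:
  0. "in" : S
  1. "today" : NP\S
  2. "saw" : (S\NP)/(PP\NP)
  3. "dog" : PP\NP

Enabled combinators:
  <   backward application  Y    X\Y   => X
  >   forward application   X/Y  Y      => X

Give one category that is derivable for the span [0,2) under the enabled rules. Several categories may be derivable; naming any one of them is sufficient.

NP

[0,4] S   <
  [0,2] NP   <
    [0,1] "in" : S
    [1,2] "today" : NP\S
  [2,4] S\NP   >
    [2,3] "saw" : (S\NP)/(PP\NP)
    [3,4] "dog" : PP\NP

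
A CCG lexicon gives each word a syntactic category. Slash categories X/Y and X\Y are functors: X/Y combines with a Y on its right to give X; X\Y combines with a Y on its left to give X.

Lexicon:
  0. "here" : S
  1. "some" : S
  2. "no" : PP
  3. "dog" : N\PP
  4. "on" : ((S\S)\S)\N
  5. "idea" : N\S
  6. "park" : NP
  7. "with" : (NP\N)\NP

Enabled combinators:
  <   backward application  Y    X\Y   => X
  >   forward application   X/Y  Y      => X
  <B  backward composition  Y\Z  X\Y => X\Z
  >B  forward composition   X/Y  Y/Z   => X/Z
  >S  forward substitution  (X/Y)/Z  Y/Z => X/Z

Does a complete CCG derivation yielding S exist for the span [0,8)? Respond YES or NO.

NO

S S PP N\PP ((S\S)\S)\N N\S NP (NP\N)\NP
CKY chart[0,8] = {NP}; S ∉ chart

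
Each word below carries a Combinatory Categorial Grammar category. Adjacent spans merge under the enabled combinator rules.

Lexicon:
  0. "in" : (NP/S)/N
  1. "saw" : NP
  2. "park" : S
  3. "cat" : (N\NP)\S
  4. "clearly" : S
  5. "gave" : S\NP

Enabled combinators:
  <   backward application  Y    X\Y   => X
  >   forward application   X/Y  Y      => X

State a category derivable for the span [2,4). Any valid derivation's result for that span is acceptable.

[0,6] S   <
  [0,5] NP   >
    [0,4] NP/S   >
      [0,1] "in" : (NP/S)/N
      [1,4] N   <
        [1,2] "saw" : NP
        [2,4] N\NP   <
          [2,3] "park" : S
          [3,4] "cat" : (N\NP)\S
    [4,5] "clearly" : S
  [5,6] "gave" : S\NP

N\NP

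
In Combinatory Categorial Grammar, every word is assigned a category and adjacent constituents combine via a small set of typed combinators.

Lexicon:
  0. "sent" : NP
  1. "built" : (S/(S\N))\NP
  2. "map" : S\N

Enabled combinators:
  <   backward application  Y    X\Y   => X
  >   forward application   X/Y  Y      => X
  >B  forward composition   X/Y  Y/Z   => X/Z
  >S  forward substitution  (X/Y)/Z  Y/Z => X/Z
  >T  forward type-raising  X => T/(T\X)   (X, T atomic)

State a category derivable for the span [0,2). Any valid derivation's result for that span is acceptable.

[0,3] S   >
  [0,2] S/(S\N)   <
    [0,1] "sent" : NP
    [1,2] "built" : (S/(S\N))\NP
  [2,3] "map" : S\N

S/(S\N)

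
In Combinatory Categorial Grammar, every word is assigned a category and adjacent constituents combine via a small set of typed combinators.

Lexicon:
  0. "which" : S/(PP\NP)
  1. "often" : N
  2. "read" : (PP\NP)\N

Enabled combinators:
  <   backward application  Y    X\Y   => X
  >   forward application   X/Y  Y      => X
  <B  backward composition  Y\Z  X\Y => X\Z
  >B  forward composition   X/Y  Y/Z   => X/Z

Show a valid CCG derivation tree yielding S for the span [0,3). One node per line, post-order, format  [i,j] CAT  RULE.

[0,3] S   >
  [0,1] "which" : S/(PP\NP)
  [1,3] PP\NP   <
    [1,2] "often" : N
    [2,3] "read" : (PP\NP)\N

[0,1] S/(PP\NP)  lex  "which"
[1,2] N  lex  "often"
[2,3] (PP\NP)\N  lex  "read"
[1,3] PP\NP  <  k=2
[0,3] S  >  k=1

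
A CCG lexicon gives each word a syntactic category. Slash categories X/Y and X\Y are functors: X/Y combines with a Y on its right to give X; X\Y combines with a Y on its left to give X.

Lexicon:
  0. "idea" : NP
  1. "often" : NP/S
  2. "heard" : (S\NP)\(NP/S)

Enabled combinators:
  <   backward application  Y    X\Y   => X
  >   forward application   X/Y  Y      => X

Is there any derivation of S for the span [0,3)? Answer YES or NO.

YES

[0,3] S   <
  [0,1] "idea" : NP
  [1,3] S\NP   <
    [1,2] "often" : NP/S
    [2,3] "heard" : (S\NP)\(NP/S)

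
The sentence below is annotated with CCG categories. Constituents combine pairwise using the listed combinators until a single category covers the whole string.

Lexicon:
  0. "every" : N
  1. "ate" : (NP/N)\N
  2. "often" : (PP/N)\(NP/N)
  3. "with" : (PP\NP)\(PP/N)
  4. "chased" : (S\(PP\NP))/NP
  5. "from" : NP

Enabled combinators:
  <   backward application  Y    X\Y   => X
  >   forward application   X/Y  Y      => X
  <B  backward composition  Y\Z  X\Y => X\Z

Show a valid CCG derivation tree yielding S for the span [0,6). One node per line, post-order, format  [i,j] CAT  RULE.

[0,6] S   <
  [0,4] PP\NP   <
    [0,3] PP/N   <
      [0,2] NP/N   <
        [0,1] "every" : N
        [1,2] "ate" : (NP/N)\N
      [2,3] "often" : (PP/N)\(NP/N)
    [3,4] "with" : (PP\NP)\(PP/N)
  [4,6] S\(PP\NP)   >
    [4,5] "chased" : (S\(PP\NP))/NP
    [5,6] "from" : NP

[0,1] N  lex  "every"
[1,2] (NP/N)\N  lex  "ate"
[0,2] NP/N  <  k=1
[2,3] (PP/N)\(NP/N)  lex  "often"
[0,3] PP/N  <  k=2
[3,4] (PP\NP)\(PP/N)  lex  "with"
[0,4] PP\NP  <  k=3
[4,5] (S\(PP\NP))/NP  lex  "chased"
[5,6] NP  lex  "from"
[4,6] S\(PP\NP)  >  k=5
[0,6] S  <  k=4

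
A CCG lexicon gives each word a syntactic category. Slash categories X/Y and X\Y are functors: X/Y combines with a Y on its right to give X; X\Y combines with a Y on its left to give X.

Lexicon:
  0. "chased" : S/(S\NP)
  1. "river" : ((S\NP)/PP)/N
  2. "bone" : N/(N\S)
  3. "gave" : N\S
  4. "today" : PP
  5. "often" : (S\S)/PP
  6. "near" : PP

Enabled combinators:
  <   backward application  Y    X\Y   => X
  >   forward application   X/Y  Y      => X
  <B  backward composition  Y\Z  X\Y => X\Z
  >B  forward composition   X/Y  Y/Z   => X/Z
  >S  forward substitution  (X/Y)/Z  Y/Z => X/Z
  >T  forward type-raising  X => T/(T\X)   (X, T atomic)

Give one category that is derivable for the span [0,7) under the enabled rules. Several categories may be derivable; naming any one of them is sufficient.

[0,7] S   >
  [0,1] "chased" : S/(S\NP)
  [1,7] S\NP   <B
    [1,5] S\NP   >
      [1,4] (S\NP)/PP   >
        [1,2] "river" : ((S\NP)/PP)/N
        [2,4] N   >
          [2,3] "bone" : N/(N\S)
          [3,4] "gave" : N\S
      [4,5] "today" : PP
    [5,7] S\S   >
      [5,6] "often" : (S\S)/PP
      [6,7] "near" : PP

S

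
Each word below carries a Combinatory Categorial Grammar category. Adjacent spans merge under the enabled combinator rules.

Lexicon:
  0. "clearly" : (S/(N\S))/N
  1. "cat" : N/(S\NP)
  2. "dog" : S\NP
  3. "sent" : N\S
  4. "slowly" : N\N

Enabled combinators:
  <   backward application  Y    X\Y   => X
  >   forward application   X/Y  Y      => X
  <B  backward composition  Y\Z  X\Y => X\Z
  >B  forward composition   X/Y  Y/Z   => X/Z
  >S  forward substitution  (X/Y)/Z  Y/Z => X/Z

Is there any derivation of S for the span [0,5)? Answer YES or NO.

YES

[0,5] S   >
  [0,3] S/(N\S)   >
    [0,1] "clearly" : (S/(N\S))/N
    [1,3] N   >
      [1,2] "cat" : N/(S\NP)
      [2,3] "dog" : S\NP
  [3,5] N\S   <B
    [3,4] "sent" : N\S
    [4,5] "slowly" : N\N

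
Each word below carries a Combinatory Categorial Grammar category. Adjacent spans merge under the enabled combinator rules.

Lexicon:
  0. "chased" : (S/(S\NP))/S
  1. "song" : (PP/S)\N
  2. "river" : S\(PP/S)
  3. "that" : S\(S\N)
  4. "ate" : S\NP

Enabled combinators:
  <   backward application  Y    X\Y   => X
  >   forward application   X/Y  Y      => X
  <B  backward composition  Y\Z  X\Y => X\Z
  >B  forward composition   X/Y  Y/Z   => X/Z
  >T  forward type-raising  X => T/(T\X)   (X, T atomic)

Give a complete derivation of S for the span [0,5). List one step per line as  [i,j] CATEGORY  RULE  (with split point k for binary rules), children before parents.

[0,1] (S/(S\NP))/S  lex  "chased"
[1,2] (PP/S)\N  lex  "song"
[2,3] S\(PP/S)  lex  "river"
[1,3] S\N  <B  k=2
[3,4] S\(S\N)  lex  "that"
[1,4] S  <  k=3
[0,4] S/(S\NP)  >  k=1
[4,5] S\NP  lex  "ate"
[0,5] S  >  k=4

[0,5] S   >
  [0,4] S/(S\NP)   >
    [0,1] "chased" : (S/(S\NP))/S
    [1,4] S   <
      [1,3] S\N   <B
        [1,2] "song" : (PP/S)\N
        [2,3] "river" : S\(PP/S)
      [3,4] "that" : S\(S\N)
  [4,5] "ate" : S\NP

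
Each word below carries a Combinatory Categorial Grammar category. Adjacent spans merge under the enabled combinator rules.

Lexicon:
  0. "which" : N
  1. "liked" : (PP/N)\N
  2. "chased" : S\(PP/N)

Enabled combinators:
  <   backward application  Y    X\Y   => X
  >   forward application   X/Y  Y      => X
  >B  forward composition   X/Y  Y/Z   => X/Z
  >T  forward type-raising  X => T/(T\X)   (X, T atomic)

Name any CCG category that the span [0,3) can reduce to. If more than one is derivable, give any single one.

[0,3] S   <
  [0,2] PP/N   <
    [0,1] "which" : N
    [1,2] "liked" : (PP/N)\N
  [2,3] "chased" : S\(PP/N)

S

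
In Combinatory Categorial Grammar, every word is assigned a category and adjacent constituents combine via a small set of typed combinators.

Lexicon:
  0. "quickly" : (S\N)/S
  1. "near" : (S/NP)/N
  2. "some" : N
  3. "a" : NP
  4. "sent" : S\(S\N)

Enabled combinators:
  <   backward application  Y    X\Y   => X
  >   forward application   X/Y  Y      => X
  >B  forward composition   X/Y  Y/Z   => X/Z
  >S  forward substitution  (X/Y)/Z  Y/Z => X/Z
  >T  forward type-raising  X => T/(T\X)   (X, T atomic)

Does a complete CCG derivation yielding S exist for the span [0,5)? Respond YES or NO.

YES

[0,5] S   <
  [0,4] S\N   >
    [0,1] "quickly" : (S\N)/S
    [1,4] S   >
      [1,3] S/NP   >
        [1,2] "near" : (S/NP)/N
        [2,3] "some" : N
      [3,4] "a" : NP
  [4,5] "sent" : S\(S\N)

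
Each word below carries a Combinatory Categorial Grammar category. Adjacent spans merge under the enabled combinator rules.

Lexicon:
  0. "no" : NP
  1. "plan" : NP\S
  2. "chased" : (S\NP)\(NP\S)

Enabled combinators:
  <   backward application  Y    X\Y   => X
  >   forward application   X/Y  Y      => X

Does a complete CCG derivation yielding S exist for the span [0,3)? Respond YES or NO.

YES

[0,3] S   <
  [0,1] "no" : NP
  [1,3] S\NP   <
    [1,2] "plan" : NP\S
    [2,3] "chased" : (S\NP)\(NP\S)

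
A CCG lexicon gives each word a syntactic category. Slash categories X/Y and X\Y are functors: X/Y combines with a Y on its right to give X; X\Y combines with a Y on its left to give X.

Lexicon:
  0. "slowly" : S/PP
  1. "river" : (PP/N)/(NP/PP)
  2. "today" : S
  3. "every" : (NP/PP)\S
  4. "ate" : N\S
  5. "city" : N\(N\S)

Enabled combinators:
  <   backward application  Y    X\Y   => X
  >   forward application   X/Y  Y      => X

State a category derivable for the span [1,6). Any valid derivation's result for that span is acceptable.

PP

[0,6] S   >
  [0,1] "slowly" : S/PP
  [1,6] PP   >
    [1,4] PP/N   >
      [1,2] "river" : (PP/N)/(NP/PP)
      [2,4] NP/PP   <
        [2,3] "today" : S
        [3,4] "every" : (NP/PP)\S
    [4,6] N   <
      [4,5] "ate" : N\S
      [5,6] "city" : N\(N\S)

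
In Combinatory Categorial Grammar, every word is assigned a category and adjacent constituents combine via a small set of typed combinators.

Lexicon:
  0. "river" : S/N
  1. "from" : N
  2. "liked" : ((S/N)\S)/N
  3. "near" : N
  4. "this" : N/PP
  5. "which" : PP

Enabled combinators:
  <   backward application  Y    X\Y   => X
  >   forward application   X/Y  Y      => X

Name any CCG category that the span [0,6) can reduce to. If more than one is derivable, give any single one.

S

[0,6] S   >
  [0,4] S/N   <
    [0,2] S   >
      [0,1] "river" : S/N
      [1,2] "from" : N
    [2,4] (S/N)\S   >
      [2,3] "liked" : ((S/N)\S)/N
      [3,4] "near" : N
  [4,6] N   >
    [4,5] "this" : N/PP
    [5,6] "which" : PP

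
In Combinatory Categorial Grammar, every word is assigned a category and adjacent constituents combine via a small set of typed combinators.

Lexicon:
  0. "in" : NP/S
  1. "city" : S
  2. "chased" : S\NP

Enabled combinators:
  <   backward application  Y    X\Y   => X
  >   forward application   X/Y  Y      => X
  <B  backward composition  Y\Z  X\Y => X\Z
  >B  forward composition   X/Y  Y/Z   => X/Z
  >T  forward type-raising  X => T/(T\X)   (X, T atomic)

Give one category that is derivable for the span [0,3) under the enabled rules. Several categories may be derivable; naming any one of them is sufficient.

S

[0,3] S   <
  [0,2] NP   >
    [0,1] "in" : NP/S
    [1,2] "city" : S
  [2,3] "chased" : S\NP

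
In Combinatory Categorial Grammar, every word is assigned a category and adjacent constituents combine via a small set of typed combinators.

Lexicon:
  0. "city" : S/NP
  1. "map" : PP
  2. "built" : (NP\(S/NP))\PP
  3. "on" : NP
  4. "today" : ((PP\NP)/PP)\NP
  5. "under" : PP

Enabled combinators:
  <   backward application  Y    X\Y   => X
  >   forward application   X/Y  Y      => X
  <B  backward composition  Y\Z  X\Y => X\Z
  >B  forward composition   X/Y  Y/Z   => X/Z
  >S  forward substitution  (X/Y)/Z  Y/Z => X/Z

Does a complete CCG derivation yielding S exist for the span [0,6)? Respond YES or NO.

S/NP PP (NP\(S/NP))\PP NP ((PP\NP)/PP)\NP PP
CKY chart[0,6] = {PP}; S ∉ chart

NO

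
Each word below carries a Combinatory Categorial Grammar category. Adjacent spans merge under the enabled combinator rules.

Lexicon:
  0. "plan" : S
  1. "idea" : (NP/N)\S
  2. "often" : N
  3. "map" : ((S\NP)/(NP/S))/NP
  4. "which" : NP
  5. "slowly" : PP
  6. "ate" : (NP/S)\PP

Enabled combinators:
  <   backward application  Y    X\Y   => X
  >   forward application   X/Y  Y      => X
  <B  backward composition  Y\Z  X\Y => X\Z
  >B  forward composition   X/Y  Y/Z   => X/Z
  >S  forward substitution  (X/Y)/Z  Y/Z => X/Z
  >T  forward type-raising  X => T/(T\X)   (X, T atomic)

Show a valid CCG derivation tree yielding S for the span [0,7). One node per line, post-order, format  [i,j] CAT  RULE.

[0,7] S   <
  [0,3] NP   >
    [0,2] NP/N   <
      [0,1] "plan" : S
      [1,2] "idea" : (NP/N)\S
    [2,3] "often" : N
  [3,7] S\NP   >
    [3,5] (S\NP)/(NP/S)   >
      [3,4] "map" : ((S\NP)/(NP/S))/NP
      [4,5] "which" : NP
    [5,7] NP/S   <
      [5,6] "slowly" : PP
      [6,7] "ate" : (NP/S)\PP

[0,1] S  lex  "plan"
[1,2] (NP/N)\S  lex  "idea"
[0,2] NP/N  <  k=1
[2,3] N  lex  "often"
[0,3] NP  >  k=2
[3,4] ((S\NP)/(NP/S))/NP  lex  "map"
[4,5] NP  lex  "which"
[3,5] (S\NP)/(NP/S)  >  k=4
[5,6] PP  lex  "slowly"
[6,7] (NP/S)\PP  lex  "ate"
[5,7] NP/S  <  k=6
[3,7] S\NP  >  k=5
[0,7] S  <  k=3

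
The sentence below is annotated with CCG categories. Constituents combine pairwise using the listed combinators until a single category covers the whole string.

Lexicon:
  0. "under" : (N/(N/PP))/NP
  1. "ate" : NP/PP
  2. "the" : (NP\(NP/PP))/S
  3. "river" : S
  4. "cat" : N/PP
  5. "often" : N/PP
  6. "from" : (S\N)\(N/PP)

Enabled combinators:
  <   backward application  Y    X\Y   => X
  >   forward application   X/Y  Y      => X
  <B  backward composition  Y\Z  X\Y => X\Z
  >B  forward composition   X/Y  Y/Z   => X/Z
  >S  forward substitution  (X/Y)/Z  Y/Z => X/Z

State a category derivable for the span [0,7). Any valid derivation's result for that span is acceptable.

S

[0,7] S   <
  [0,5] N   >
    [0,4] N/(N/PP)   >
      [0,1] "under" : (N/(N/PP))/NP
      [1,4] NP   <
        [1,2] "ate" : NP/PP
        [2,4] NP\(NP/PP)   >
          [2,3] "the" : (NP\(NP/PP))/S
          [3,4] "river" : S
    [4,5] "cat" : N/PP
  [5,7] S\N   <
    [5,6] "often" : N/PP
    [6,7] "from" : (S\N)\(N/PP)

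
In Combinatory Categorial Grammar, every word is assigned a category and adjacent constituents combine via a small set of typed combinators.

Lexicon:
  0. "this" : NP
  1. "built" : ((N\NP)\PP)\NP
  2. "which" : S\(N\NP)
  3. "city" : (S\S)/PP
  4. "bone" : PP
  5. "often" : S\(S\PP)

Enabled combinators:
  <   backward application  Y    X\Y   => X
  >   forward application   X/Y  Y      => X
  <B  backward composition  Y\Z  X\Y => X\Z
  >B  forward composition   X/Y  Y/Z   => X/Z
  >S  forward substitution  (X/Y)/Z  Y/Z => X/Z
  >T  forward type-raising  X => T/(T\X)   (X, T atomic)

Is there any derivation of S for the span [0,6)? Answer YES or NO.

[0,6] S   <
  [0,5] S\PP   <B
    [0,3] S\PP   <B
      [0,2] (N\NP)\PP   <
        [0,1] "this" : NP
        [1,2] "built" : ((N\NP)\PP)\NP
      [2,3] "which" : S\(N\NP)
    [3,5] S\S   >
      [3,4] "city" : (S\S)/PP
      [4,5] "bone" : PP
  [5,6] "often" : S\(S\PP)

YES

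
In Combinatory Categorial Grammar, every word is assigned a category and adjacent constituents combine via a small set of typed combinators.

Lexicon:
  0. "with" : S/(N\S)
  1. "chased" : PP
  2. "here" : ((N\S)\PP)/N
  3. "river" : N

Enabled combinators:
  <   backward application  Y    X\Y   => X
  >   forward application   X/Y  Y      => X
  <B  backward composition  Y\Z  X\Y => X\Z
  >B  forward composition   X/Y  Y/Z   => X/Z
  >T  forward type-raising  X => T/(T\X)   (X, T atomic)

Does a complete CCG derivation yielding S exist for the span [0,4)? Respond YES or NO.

[0,4] S   >
  [0,1] "with" : S/(N\S)
  [1,4] N\S   <
    [1,2] "chased" : PP
    [2,4] (N\S)\PP   >
      [2,3] "here" : ((N\S)\PP)/N
      [3,4] "river" : N

YES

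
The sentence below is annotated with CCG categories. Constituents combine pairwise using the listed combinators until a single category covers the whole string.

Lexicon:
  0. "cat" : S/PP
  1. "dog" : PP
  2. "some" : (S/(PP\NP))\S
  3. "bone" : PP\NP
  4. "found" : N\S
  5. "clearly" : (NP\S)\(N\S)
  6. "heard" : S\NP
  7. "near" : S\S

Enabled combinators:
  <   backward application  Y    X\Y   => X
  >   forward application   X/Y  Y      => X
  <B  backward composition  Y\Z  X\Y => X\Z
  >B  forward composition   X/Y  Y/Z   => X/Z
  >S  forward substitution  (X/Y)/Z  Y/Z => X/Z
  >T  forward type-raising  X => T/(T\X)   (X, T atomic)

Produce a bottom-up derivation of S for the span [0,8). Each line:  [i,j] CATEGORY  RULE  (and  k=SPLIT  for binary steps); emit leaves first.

[0,1] S/PP  lex  "cat"
[1,2] PP  lex  "dog"
[0,2] S  >  k=1
[2,3] (S/(PP\NP))\S  lex  "some"
[0,3] S/(PP\NP)  <  k=2
[3,4] PP\NP  lex  "bone"
[0,4] S  >  k=3
[4,5] N\S  lex  "found"
[5,6] (NP\S)\(N\S)  lex  "clearly"
[4,6] NP\S  <  k=5
[0,6] NP  <  k=4
[6,7] S\NP  lex  "heard"
[7,8] S\S  lex  "near"
[6,8] S\NP  <B  k=7
[0,8] S  <  k=6

[0,8] S   <
  [0,6] NP   <
    [0,4] S   >
      [0,3] S/(PP\NP)   <
        [0,2] S   >
          [0,1] "cat" : S/PP
          [1,2] "dog" : PP
        [2,3] "some" : (S/(PP\NP))\S
      [3,4] "bone" : PP\NP
    [4,6] NP\S   <
      [4,5] "found" : N\S
      [5,6] "clearly" : (NP\S)\(N\S)
  [6,8] S\NP   <B
    [6,7] "heard" : S\NP
    [7,8] "near" : S\S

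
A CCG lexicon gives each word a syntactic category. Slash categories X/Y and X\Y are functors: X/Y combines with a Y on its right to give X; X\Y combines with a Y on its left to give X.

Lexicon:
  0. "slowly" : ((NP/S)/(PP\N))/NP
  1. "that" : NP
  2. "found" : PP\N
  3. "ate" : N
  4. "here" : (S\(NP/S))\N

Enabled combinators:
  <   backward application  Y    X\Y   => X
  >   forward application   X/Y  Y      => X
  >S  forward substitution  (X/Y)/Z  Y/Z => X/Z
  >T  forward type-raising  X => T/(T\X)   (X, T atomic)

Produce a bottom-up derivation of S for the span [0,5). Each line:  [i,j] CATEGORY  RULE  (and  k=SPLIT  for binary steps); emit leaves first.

[0,1] ((NP/S)/(PP\N))/NP  lex  "slowly"
[1,2] NP  lex  "that"
[0,2] (NP/S)/(PP\N)  >  k=1
[2,3] PP\N  lex  "found"
[0,3] NP/S  >  k=2
[3,4] N  lex  "ate"
[4,5] (S\(NP/S))\N  lex  "here"
[3,5] S\(NP/S)  <  k=4
[0,5] S  <  k=3

[0,5] S   <
  [0,3] NP/S   >
    [0,2] (NP/S)/(PP\N)   >
      [0,1] "slowly" : ((NP/S)/(PP\N))/NP
      [1,2] "that" : NP
    [2,3] "found" : PP\N
  [3,5] S\(NP/S)   <
    [3,4] "ate" : N
    [4,5] "here" : (S\(NP/S))\N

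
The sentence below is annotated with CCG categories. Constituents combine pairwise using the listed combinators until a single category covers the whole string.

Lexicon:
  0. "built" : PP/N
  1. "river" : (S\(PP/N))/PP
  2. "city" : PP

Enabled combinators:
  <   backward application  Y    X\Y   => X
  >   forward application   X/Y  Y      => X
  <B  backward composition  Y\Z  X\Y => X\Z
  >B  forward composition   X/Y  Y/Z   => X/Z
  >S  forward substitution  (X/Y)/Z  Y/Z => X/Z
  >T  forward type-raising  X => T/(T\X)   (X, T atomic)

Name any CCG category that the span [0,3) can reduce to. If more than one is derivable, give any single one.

S

[0,3] S   <
  [0,1] "built" : PP/N
  [1,3] S\(PP/N)   >
    [1,2] "river" : (S\(PP/N))/PP
    [2,3] "city" : PP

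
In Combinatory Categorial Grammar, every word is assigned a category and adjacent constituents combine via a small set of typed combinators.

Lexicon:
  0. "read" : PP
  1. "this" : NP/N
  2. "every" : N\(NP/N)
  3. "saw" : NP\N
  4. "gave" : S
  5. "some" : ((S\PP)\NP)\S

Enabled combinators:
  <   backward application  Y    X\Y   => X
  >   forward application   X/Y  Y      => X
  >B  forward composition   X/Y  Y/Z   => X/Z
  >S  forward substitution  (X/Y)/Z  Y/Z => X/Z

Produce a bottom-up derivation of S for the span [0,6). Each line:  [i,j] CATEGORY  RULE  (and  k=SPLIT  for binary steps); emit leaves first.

[0,6] S   <
  [0,1] "read" : PP
  [1,6] S\PP   <
    [1,4] NP   <
      [1,3] N   <
        [1,2] "this" : NP/N
        [2,3] "every" : N\(NP/N)
      [3,4] "saw" : NP\N
    [4,6] (S\PP)\NP   <
      [4,5] "gave" : S
      [5,6] "some" : ((S\PP)\NP)\S

[0,1] PP  lex  "read"
[1,2] NP/N  lex  "this"
[2,3] N\(NP/N)  lex  "every"
[1,3] N  <  k=2
[3,4] NP\N  lex  "saw"
[1,4] NP  <  k=3
[4,5] S  lex  "gave"
[5,6] ((S\PP)\NP)\S  lex  "some"
[4,6] (S\PP)\NP  <  k=5
[1,6] S\PP  <  k=4
[0,6] S  <  k=1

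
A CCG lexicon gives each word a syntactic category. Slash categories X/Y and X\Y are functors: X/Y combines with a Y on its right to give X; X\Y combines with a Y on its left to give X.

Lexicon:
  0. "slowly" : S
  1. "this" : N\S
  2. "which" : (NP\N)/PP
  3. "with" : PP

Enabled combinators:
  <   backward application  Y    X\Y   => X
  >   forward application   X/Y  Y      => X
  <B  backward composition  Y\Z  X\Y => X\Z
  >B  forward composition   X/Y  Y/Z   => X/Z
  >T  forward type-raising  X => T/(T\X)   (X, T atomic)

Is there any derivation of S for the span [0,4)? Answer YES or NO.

S N\S (NP\N)/PP PP
CKY chart[0,4] = {N/(N\NP), NP, NP/(NP\NP), NP/(PP\PP), PP/(PP\NP), S/(S\NP)}; S ∉ chart

NO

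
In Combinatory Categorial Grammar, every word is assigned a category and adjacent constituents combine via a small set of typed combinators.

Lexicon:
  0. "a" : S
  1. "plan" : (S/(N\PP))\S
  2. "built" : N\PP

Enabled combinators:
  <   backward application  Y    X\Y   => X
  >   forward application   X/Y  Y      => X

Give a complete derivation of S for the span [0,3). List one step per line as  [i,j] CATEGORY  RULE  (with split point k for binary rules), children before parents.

[0,1] S  lex  "a"
[1,2] (S/(N\PP))\S  lex  "plan"
[0,2] S/(N\PP)  <  k=1
[2,3] N\PP  lex  "built"
[0,3] S  >  k=2

[0,3] S   >
  [0,2] S/(N\PP)   <
    [0,1] "a" : S
    [1,2] "plan" : (S/(N\PP))\S
  [2,3] "built" : N\PP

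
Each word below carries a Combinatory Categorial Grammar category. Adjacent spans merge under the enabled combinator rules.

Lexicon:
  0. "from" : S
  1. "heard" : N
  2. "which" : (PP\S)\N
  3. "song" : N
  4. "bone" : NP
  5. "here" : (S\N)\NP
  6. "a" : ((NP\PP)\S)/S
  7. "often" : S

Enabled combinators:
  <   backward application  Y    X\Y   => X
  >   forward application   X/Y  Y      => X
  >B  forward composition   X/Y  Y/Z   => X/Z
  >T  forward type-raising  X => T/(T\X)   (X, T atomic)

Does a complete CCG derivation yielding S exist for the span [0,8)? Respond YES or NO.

NO

S N (PP\S)\N N NP (S\N)\NP ((NP\PP)\S)/S S
CKY chart[0,8] = {N/(N\NP), NP, NP/(NP\NP), PP/(PP\NP), S/(S\NP)}; S ∉ chart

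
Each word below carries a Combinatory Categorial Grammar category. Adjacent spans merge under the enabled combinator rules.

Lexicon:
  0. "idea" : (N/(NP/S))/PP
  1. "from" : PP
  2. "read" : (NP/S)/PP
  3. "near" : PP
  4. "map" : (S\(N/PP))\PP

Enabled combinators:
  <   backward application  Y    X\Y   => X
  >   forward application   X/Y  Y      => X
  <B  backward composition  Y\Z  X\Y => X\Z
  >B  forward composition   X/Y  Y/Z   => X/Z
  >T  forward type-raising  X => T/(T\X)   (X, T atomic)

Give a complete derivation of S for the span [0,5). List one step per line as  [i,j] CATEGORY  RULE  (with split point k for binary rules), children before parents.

[0,5] S   <
  [0,3] N/PP   >B
    [0,2] N/(NP/S)   >
      [0,1] "idea" : (N/(NP/S))/PP
      [1,2] "from" : PP
    [2,3] "read" : (NP/S)/PP
  [3,5] S\(N/PP)   <
    [3,4] "near" : PP
    [4,5] "map" : (S\(N/PP))\PP

[0,1] (N/(NP/S))/PP  lex  "idea"
[1,2] PP  lex  "from"
[0,2] N/(NP/S)  >  k=1
[2,3] (NP/S)/PP  lex  "read"
[0,3] N/PP  >B  k=2
[3,4] PP  lex  "near"
[4,5] (S\(N/PP))\PP  lex  "map"
[3,5] S\(N/PP)  <  k=4
[0,5] S  <  k=3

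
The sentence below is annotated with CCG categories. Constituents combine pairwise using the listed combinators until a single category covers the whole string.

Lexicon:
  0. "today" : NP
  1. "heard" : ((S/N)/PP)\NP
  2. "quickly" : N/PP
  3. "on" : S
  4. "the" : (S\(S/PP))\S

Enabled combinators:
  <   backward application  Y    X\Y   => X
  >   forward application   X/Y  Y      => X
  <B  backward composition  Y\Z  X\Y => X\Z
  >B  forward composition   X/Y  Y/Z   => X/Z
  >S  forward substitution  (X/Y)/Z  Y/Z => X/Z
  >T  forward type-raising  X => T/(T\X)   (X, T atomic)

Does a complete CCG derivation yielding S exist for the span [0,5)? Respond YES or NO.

[0,5] S   <
  [0,3] S/PP   >S
    [0,2] (S/N)/PP   <
      [0,1] "today" : NP
      [1,2] "heard" : ((S/N)/PP)\NP
    [2,3] "quickly" : N/PP
  [3,5] S\(S/PP)   <
    [3,4] "on" : S
    [4,5] "the" : (S\(S/PP))\S

YES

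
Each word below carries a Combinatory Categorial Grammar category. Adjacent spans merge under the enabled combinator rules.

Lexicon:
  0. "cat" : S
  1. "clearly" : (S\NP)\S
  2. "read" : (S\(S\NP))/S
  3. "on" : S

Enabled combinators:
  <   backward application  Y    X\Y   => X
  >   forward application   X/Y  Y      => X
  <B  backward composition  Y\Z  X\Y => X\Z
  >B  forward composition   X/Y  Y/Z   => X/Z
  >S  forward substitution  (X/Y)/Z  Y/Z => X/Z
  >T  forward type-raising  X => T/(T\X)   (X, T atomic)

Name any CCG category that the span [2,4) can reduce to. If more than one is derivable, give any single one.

S\(S\NP)

[0,4] S   <
  [0,2] S\NP   <
    [0,1] "cat" : S
    [1,2] "clearly" : (S\NP)\S
  [2,4] S\(S\NP)   >
    [2,3] "read" : (S\(S\NP))/S
    [3,4] "on" : S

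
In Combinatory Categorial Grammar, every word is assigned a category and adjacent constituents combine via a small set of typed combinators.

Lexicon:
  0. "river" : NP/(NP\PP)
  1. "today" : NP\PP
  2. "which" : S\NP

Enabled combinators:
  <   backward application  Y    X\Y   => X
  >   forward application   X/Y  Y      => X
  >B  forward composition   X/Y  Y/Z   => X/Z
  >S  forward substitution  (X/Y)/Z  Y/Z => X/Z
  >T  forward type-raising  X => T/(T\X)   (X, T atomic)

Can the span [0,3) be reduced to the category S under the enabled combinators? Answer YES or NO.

[0,3] S   <
  [0,2] NP   >
    [0,1] "river" : NP/(NP\PP)
    [1,2] "today" : NP\PP
  [2,3] "which" : S\NP

YES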